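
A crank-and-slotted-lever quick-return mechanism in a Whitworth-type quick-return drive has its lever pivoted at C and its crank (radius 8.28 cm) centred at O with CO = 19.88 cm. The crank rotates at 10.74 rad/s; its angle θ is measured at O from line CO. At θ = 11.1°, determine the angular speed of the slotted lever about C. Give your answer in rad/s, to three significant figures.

ω = 10.74 rad/s
Crank pin A relative to C: A = (d + r cosθ, r sinθ); lever angle φ = atan2(r sinθ, d + r cosθ).
Differentiating tanφ: φ̇ = rω(d cosθ + r)/(d² + r² + 2dr cosθ).
d² + r² + 2dr cosθ = |CA|² = 0.0786827 m²;  d cosθ + r = +0.27788 m.
|ω_lever| = |0.0828·10.74·+0.27788| / 0.0786827 = 3.1406 rad/s.

3.14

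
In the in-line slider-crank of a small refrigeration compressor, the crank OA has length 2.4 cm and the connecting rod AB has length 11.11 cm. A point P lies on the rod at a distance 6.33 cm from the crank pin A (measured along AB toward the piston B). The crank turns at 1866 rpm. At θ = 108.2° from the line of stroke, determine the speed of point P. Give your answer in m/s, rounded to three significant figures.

4.33

ω = 195.4 rad/s.  Crank-pin speed |V_A| = rω = 4.6898 m/s, perpendicular to OA.
Rod angle: sinφ = −(r/L) sinθ ⇒ φ = -11.842°; ω_rod = −rω cosθ/√(L²−r²sin²θ) = +13.471 rad/s.
V_P = V_A + ω_rod × AP, with AP = 0.0633 m along the rod.
Components: V_Px = −rω sinθ − a·ω_rod·sinφ = -4.2802 m/s;  V_Py = rω cosθ + a·ω_rod·cosφ = -0.63021 m/s.
|V_P| = √(V_Px² + V_Py²) = 4.3263 m/s.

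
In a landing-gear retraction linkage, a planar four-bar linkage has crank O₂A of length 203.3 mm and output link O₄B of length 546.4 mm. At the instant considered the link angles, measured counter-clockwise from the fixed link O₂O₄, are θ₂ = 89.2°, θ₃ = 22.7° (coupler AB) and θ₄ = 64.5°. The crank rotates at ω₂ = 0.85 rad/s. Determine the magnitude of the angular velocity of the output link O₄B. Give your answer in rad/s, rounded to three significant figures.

0.435

ω₂ = 0.85 rad/s
Differentiating the loop-closure r₂e^{iθ₂}+r₃e^{iθ₃}=r₁+r₄e^{iθ₄} gives r₂ω₂e^{iθ₂}+r₃ω₃e^{iθ₃}=r₄ω₄e^{iθ₄}.
Eliminating the other unknown: ω₄ = r₂ω₂ sin(θ₂−θ₃) / [r₄ sin(θ₄−θ₃)].
Numerator sine = +0.91706; denominator sine = +0.66653.
Result = 0.2033·0.85·(+0.91706) / (0.5464·(+0.66653)) = +0.43513 rad/s; magnitude 0.43513 rad/s.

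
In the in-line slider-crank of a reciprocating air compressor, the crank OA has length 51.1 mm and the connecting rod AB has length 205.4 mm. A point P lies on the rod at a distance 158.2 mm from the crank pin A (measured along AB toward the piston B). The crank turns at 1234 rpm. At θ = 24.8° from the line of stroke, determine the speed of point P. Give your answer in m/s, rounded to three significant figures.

ω = 129.2 rad/s.  Crank-pin speed |V_A| = rω = 6.6034 m/s, perpendicular to OA.
Rod angle: sinφ = −(r/L) sinθ ⇒ φ = -5.990°; ω_rod = −rω cosθ/√(L²−r²sin²θ) = -29.344 rad/s.
V_P = V_A + ω_rod × AP, with AP = 0.1582 m along the rod.
Components: V_Px = −rω sinθ − a·ω_rod·sinφ = -3.2542 m/s;  V_Py = rω cosθ + a·ω_rod·cosφ = +1.3775 m/s.
|V_P| = √(V_Px² + V_Py²) = 3.5338 m/s.

3.53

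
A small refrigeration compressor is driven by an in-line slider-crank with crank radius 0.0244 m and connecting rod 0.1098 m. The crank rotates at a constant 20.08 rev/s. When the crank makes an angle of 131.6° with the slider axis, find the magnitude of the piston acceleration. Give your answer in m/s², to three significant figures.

267

ω = 2π·20.1 = 126.2 rad/s
x(θ) = r cosθ + √(L² − r² sin²θ); with ω constant, a = ω²·d²x/dθ².
d²x/dθ² = −r cosθ − r²(cos2θ)/√u − r⁴ sin²2θ/(4u^{3/2}),  u = L² − r² sin²θ = 0.0117231 m².
Substituting r = 0.0244 m, L = 0.1098 m, θ = 131.6°: d²x/dθ² = +0.016782 m.
a = ω²·d²x/dθ² = (126.2)²·(+0.016782) = +267.14 m/s²;  |a| = 267.14 m/s².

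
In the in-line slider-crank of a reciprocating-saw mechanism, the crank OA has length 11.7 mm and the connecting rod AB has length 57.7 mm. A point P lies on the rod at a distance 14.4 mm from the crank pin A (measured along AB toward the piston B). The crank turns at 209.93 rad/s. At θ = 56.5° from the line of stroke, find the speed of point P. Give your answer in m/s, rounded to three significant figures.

ω = 209.9 rad/s.  Crank-pin speed |V_A| = rω = 2.4562 m/s, perpendicular to OA.
Rod angle: sinφ = −(r/L) sinθ ⇒ φ = -9.735°; ω_rod = −rω cosθ/√(L²−r²sin²θ) = -23.838 rad/s.
V_P = V_A + ω_rod × AP, with AP = 0.0144 m along the rod.
Components: V_Px = −rω sinθ − a·ω_rod·sinφ = -2.1062 m/s;  V_Py = rω cosθ + a·ω_rod·cosφ = +1.0173 m/s.
|V_P| = √(V_Px² + V_Py²) = 2.339 m/s.

2.34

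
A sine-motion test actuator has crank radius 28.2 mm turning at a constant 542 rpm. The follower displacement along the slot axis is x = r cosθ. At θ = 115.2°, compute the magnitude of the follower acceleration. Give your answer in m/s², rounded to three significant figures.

38.7

ω = 56.76 rad/s (from 542 rpm).
x = r cosθ ⇒ ẍ = −rω² cosθ (ω constant).
|a| = rω²|cosθ| = 0.0282·(56.76)²·|cos 115.2°| = 38.68 m/s².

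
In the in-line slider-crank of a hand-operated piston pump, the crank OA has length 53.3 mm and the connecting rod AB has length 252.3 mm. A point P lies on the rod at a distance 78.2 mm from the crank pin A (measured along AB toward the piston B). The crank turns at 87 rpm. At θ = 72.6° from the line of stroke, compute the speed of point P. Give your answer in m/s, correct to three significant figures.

ω = 9.111 rad/s.  Crank-pin speed |V_A| = rω = 0.4856 m/s, perpendicular to OA.
Rod angle: sinφ = −(r/L) sinθ ⇒ φ = -11.630°; ω_rod = −rω cosθ/√(L²−r²sin²θ) = -0.58762 rad/s.
V_P = V_A + ω_rod × AP, with AP = 0.0782 m along the rod.
Components: V_Px = −rω sinθ − a·ω_rod·sinφ = -0.47264 m/s;  V_Py = rω cosθ + a·ω_rod·cosφ = +0.1002 m/s.
|V_P| = √(V_Px² + V_Py²) = 0.48314 m/s.

0.483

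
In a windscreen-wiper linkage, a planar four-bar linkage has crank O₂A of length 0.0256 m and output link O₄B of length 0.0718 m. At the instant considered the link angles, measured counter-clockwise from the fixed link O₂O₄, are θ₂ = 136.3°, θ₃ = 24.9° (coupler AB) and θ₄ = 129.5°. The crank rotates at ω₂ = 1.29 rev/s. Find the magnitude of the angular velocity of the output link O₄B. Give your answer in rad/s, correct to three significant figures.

ω₂ = 8.105 rad/s (from 1.29 rev/s).
Differentiating the loop-closure r₂e^{iθ₂}+r₃e^{iθ₃}=r₁+r₄e^{iθ₄} gives r₂ω₂e^{iθ₂}+r₃ω₃e^{iθ₃}=r₄ω₄e^{iθ₄}.
Eliminating the other unknown: ω₄ = r₂ω₂ sin(θ₂−θ₃) / [r₄ sin(θ₄−θ₃)].
Numerator sine = +0.93106; denominator sine = +0.96771.
Result = 0.0256·8.105·(+0.93106) / (0.0718·(+0.96771)) = +2.7805 rad/s; magnitude 2.7805 rad/s.

2.78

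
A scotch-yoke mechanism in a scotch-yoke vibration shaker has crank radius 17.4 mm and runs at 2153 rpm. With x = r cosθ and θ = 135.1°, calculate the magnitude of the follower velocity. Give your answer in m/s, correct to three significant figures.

2.77

ω = 225.5 rad/s (from 2153 rpm).
x = r cosθ ⇒ ẋ = −rω sinθ.
|v| = rω|sinθ| = 0.0174·225.5·|sin 135.1°| = 2.7692 m/s.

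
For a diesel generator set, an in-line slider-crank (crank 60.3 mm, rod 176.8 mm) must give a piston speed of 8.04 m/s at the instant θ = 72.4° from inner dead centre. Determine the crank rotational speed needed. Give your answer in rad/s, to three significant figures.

126

For an in-line slider-crank, |v_piston| = rω|sinθ|·[1 + r cosθ/√(L² − r² sin²θ)].
With r = 0.0603 m, L = 0.1768 m, θ = 72.4°: the bracketed kinematic factor |dx/dθ| = 0.063745 m.
ω = v/|dx/dθ| = 8.04/0.063745 = 126.13 rad/s.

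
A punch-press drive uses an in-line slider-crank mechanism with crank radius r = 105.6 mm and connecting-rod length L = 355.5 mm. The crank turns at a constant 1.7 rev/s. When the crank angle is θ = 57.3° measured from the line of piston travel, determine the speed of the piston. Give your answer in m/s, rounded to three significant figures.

ω = 2π·1.7 = 10.68 rad/s
For an in-line slider-crank, x = r cosθ + √(L² − r² sin²θ), so v = −rω sinθ·[1 + r cosθ/√(L² − r² sin²θ)].
With r = 0.1056 m, L = 0.3555 m, θ = 57.3°: √(L² − r² sin²θ) = 0.34421 m.
v = −0.1056·10.68·0.84151·[1 + 0.1056·0.54024/0.34421] = -1.1065 m/s.
|v| = 1.1065 m/s.

1.11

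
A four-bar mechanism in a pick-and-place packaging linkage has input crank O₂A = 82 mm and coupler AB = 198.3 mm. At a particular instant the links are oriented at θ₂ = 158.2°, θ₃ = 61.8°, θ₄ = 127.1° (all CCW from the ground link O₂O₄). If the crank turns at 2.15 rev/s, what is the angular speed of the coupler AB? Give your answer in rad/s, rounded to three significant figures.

3.18

ω₂ = 13.51 rad/s (from 2.15 rev/s).
Differentiating the loop-closure r₂e^{iθ₂}+r₃e^{iθ₃}=r₁+r₄e^{iθ₄} gives r₂ω₂e^{iθ₂}+r₃ω₃e^{iθ₃}=r₄ω₄e^{iθ₄}.
Eliminating the other unknown: ω₃ = r₂ω₂ sin(θ₄−θ₂) / [r₃ sin(θ₃−θ₄)].
Numerator sine = -0.51653; denominator sine = -0.90851.
Result = 0.082·13.51·(-0.51653) / (0.1983·(-0.90851)) = +3.176 rad/s; magnitude 3.176 rad/s.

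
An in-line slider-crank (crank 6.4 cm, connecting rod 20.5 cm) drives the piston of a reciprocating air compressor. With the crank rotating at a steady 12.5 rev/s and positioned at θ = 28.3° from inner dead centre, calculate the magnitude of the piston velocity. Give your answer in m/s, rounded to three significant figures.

ω = 2π·12.5 = 78.54 rad/s
For an in-line slider-crank, x = r cosθ + √(L² − r² sin²θ), so v = −rω sinθ·[1 + r cosθ/√(L² − r² sin²θ)].
With r = 0.064 m, L = 0.205 m, θ = 28.3°: √(L² − r² sin²θ) = 0.20274 m.
v = −0.064·78.54·0.47409·[1 + 0.064·0.88048/0.20274] = -3.0454 m/s.
|v| = 3.0454 m/s.

3.05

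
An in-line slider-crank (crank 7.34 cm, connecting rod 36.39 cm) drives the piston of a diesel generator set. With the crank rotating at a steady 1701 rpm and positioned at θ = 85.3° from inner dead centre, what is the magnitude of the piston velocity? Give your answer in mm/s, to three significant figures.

ω = 2π·1701/60 = 178.1 rad/s
For an in-line slider-crank, x = r cosθ + √(L² − r² sin²θ), so v = −rω sinθ·[1 + r cosθ/√(L² − r² sin²θ)].
With r = 0.0734 m, L = 0.3639 m, θ = 85.3°: √(L² − r² sin²θ) = 0.35647 m.
v = −0.0734·178.1·0.99664·[1 + 0.0734·0.08194/0.35647] = -13.251 m/s.
|v| = 13.251 m/s = 13251 mm/s.

13300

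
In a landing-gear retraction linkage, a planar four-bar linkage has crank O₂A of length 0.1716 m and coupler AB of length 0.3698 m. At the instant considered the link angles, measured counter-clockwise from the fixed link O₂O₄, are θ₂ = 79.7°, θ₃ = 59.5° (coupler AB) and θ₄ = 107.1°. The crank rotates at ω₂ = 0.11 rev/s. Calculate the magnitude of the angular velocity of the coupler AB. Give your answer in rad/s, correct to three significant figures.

ω₂ = 0.6912 rad/s (from 0.11 rev/s).
Differentiating the loop-closure r₂e^{iθ₂}+r₃e^{iθ₃}=r₁+r₄e^{iθ₄} gives r₂ω₂e^{iθ₂}+r₃ω₃e^{iθ₃}=r₄ω₄e^{iθ₄}.
Eliminating the other unknown: ω₃ = r₂ω₂ sin(θ₄−θ₂) / [r₃ sin(θ₃−θ₄)].
Numerator sine = +0.46020; denominator sine = -0.73846.
Result = 0.1716·0.6912·(+0.46020) / (0.3698·(-0.73846)) = -0.19987 rad/s; magnitude 0.19987 rad/s.

0.200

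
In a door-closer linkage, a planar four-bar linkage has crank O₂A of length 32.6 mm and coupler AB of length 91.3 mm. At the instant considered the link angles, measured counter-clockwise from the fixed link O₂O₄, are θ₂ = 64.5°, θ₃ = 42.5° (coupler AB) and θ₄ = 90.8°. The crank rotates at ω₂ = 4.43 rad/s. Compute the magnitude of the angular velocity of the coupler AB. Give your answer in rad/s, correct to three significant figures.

ω₂ = 4.43 rad/s
Differentiating the loop-closure r₂e^{iθ₂}+r₃e^{iθ₃}=r₁+r₄e^{iθ₄} gives r₂ω₂e^{iθ₂}+r₃ω₃e^{iθ₃}=r₄ω₄e^{iθ₄}.
Eliminating the other unknown: ω₃ = r₂ω₂ sin(θ₄−θ₂) / [r₃ sin(θ₃−θ₄)].
Numerator sine = +0.44307; denominator sine = -0.74664.
Result = 0.0326·4.43·(+0.44307) / (0.0913·(-0.74664)) = -0.93867 rad/s; magnitude 0.93867 rad/s.

0.939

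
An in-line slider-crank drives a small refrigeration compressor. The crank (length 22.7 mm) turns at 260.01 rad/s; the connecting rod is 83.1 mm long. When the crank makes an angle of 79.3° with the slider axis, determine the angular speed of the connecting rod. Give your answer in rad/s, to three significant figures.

13.7

ω = 260 rad/s
The rod makes angle φ with the slider axis where L sinφ = r sinθ; differentiating, L cosφ·φ̇ = r ω cosθ.
L cosφ = √(L² − r² sin²θ) = 0.080051 m.
|ω_rod| = r ω |cosθ| / √(L² − r² sin²θ) = 0.0227·260·0.18567/0.080051 = 13.689 rad/s.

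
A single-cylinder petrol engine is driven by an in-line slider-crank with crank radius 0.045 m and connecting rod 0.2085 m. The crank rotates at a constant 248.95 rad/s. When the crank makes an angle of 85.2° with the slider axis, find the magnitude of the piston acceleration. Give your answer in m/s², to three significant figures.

374

ω = 248.9 rad/s
x(θ) = r cosθ + √(L² − r² sin²θ); with ω constant, a = ω²·d²x/dθ².
d²x/dθ² = −r cosθ − r²(cos2θ)/√u − r⁴ sin²2θ/(4u^{3/2}),  u = L² − r² sin²θ = 0.0414614 m².
Substituting r = 0.045 m, L = 0.2085 m, θ = 85.2°: d²x/dθ² = +0.0060368 m.
a = ω²·d²x/dθ² = (248.9)²·(+0.0060368) = +374.14 m/s²;  |a| = 374.14 m/s².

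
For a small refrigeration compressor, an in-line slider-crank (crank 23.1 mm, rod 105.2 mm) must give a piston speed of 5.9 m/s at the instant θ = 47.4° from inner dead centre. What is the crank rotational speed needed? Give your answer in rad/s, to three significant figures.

302

For an in-line slider-crank, |v_piston| = rω|sinθ|·[1 + r cosθ/√(L² − r² sin²θ)].
With r = 0.0231 m, L = 0.1052 m, θ = 47.4°: the bracketed kinematic factor |dx/dθ| = 0.019565 m.
ω = v/|dx/dθ| = 5.9/0.019565 = 301.56 rad/s.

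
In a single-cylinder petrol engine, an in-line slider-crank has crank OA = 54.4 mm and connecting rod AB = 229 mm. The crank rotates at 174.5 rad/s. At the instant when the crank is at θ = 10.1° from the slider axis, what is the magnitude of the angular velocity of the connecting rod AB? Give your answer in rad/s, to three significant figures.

ω = 174.5 rad/s
The rod makes angle φ with the slider axis where L sinφ = r sinθ; differentiating, L cosφ·φ̇ = r ω cosθ.
L cosφ = √(L² − r² sin²θ) = 0.2288 m.
|ω_rod| = r ω |cosθ| / √(L² − r² sin²θ) = 0.0544·174.5·0.98450/0.2288 = 40.846 rad/s.

40.8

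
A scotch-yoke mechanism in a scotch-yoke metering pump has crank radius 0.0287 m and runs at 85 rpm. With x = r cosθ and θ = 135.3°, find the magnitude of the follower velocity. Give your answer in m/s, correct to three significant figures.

ω = 8.901 rad/s (from 85 rpm).
x = r cosθ ⇒ ẋ = −rω sinθ.
|v| = rω|sinθ| = 0.0287·8.901·|sin 135.3°| = 0.17969 m/s.

0.180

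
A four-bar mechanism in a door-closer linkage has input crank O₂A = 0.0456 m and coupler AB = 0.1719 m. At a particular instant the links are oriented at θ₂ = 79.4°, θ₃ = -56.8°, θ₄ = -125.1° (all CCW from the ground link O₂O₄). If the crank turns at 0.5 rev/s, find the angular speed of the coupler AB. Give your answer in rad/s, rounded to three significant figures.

0.372

ω₂ = 3.142 rad/s (from 0.5 rev/s).
Differentiating the loop-closure r₂e^{iθ₂}+r₃e^{iθ₃}=r₁+r₄e^{iθ₄} gives r₂ω₂e^{iθ₂}+r₃ω₃e^{iθ₃}=r₄ω₄e^{iθ₄}.
Eliminating the other unknown: ω₃ = r₂ω₂ sin(θ₄−θ₂) / [r₃ sin(θ₃−θ₄)].
Numerator sine = +0.41469; denominator sine = +0.92913.
Result = 0.0456·3.142·(+0.41469) / (0.1719·(+0.92913)) = +0.37195 rad/s; magnitude 0.37195 rad/s.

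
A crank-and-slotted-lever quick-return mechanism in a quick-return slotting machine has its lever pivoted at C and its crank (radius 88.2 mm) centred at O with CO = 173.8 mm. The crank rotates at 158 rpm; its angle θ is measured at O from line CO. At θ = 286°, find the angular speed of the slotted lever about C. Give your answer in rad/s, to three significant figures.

ω = 16.55 rad/s (from 158 rpm).
Crank pin A relative to C: A = (d + r cosθ, r sinθ); lever angle φ = atan2(r sinθ, d + r cosθ).
Differentiating tanφ: φ̇ = rω(d cosθ + r)/(d² + r² + 2dr cosθ).
d² + r² + 2dr cosθ = |CA|² = 0.0464363 m²;  d cosθ + r = +0.13611 m.
|ω_lever| = |0.0882·16.55·+0.13611| / 0.0464363 = 4.2773 rad/s.

4.28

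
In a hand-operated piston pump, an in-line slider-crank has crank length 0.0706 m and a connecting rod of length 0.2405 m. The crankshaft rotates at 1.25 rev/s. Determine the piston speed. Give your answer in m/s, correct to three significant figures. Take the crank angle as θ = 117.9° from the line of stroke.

0.420

ω = 2π·1.25 = 7.854 rad/s
For an in-line slider-crank, x = r cosθ + √(L² − r² sin²θ), so v = −rω sinθ·[1 + r cosθ/√(L² − r² sin²θ)].
With r = 0.0706 m, L = 0.2405 m, θ = 117.9°: √(L² − r² sin²θ) = 0.23227 m.
v = −0.0706·7.854·0.88377·[1 + 0.0706·-0.46793/0.23227] = -0.42034 m/s.
|v| = 0.42034 m/s.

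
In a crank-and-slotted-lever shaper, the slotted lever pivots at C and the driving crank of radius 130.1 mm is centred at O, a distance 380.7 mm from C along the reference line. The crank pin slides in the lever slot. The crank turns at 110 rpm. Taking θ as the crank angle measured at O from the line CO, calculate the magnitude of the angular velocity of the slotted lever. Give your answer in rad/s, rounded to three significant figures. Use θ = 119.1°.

0.726

ω = 11.52 rad/s (from 110 rpm).
Crank pin A relative to C: A = (d + r cosθ, r sinθ); lever angle φ = atan2(r sinθ, d + r cosθ).
Differentiating tanφ: φ̇ = rω(d cosθ + r)/(d² + r² + 2dr cosθ).
d² + r² + 2dr cosθ = |CA|² = 0.113683 m²;  d cosθ + r = -0.055048 m.
|ω_lever| = |0.1301·11.52·-0.055048| / 0.113683 = 0.72568 rad/s.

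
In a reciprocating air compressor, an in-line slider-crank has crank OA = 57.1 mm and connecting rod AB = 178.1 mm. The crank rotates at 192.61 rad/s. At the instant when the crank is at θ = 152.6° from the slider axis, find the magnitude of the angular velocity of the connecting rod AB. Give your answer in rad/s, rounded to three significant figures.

55.4

ω = 192.6 rad/s
The rod makes angle φ with the slider axis where L sinφ = r sinθ; differentiating, L cosφ·φ̇ = r ω cosθ.
L cosφ = √(L² − r² sin²θ) = 0.17615 m.
|ω_rod| = r ω |cosθ| / √(L² − r² sin²θ) = 0.0571·192.6·0.88782/0.17615 = 55.431 rad/s.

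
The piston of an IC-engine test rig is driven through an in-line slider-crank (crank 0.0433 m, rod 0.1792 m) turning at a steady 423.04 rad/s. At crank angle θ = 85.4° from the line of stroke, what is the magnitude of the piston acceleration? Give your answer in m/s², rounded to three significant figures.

1280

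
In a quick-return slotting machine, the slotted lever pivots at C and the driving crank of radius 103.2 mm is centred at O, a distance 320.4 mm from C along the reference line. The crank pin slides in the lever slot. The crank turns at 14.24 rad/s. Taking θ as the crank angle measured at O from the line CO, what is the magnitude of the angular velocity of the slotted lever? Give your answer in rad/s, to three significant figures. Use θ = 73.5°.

ω = 14.24 rad/s
Crank pin A relative to C: A = (d + r cosθ, r sinθ); lever angle φ = atan2(r sinθ, d + r cosθ).
Differentiating tanφ: φ̇ = rω(d cosθ + r)/(d² + r² + 2dr cosθ).
d² + r² + 2dr cosθ = |CA|² = 0.132088 m²;  d cosθ + r = +0.1942 m.
|ω_lever| = |0.1032·14.24·+0.1942| / 0.132088 = 2.1606 rad/s.

2.16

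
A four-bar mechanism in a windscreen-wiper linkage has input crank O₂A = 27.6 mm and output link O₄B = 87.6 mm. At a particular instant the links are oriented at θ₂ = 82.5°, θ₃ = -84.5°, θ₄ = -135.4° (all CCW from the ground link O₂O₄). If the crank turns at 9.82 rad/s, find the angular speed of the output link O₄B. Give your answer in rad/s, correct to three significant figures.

0.897

ω₂ = 9.82 rad/s
Differentiating the loop-closure r₂e^{iθ₂}+r₃e^{iθ₃}=r₁+r₄e^{iθ₄} gives r₂ω₂e^{iθ₂}+r₃ω₃e^{iθ₃}=r₄ω₄e^{iθ₄}.
Eliminating the other unknown: ω₄ = r₂ω₂ sin(θ₂−θ₃) / [r₄ sin(θ₄−θ₃)].
Numerator sine = +0.22495; denominator sine = -0.77605.
Result = 0.0276·9.82·(+0.22495) / (0.0876·(-0.77605)) = -0.89684 rad/s; magnitude 0.89684 rad/s.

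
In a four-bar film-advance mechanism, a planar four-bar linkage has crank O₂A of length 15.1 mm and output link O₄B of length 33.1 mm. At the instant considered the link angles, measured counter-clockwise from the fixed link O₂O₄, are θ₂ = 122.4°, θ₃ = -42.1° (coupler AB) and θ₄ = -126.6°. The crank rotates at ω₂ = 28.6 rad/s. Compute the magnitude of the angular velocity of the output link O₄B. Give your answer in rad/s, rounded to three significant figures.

3.50

ω₂ = 28.6 rad/s
Differentiating the loop-closure r₂e^{iθ₂}+r₃e^{iθ₃}=r₁+r₄e^{iθ₄} gives r₂ω₂e^{iθ₂}+r₃ω₃e^{iθ₃}=r₄ω₄e^{iθ₄}.
Eliminating the other unknown: ω₄ = r₂ω₂ sin(θ₂−θ₃) / [r₄ sin(θ₄−θ₃)].
Numerator sine = +0.26724; denominator sine = -0.99540.
Result = 0.0151·28.6·(+0.26724) / (0.0331·(-0.99540)) = -3.5028 rad/s; magnitude 3.5028 rad/s.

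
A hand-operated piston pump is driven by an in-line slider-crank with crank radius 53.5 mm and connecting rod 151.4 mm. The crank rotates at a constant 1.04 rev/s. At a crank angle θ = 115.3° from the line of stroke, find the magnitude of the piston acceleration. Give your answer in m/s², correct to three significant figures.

ω = 2π·1.04 = 6.535 rad/s
x(θ) = r cosθ + √(L² − r² sin²θ); with ω constant, a = ω²·d²x/dθ².
d²x/dθ² = −r cosθ − r²(cos2θ)/√u − r⁴ sin²2θ/(4u^{3/2}),  u = L² − r² sin²θ = 0.0205825 m².
Substituting r = 0.0535 m, L = 0.1514 m, θ = 115.3°: d²x/dθ² = +0.035113 m.
a = ω²·d²x/dθ² = (6.535)²·(+0.035113) = +1.4993 m/s²;  |a| = 1.4993 m/s².

1.50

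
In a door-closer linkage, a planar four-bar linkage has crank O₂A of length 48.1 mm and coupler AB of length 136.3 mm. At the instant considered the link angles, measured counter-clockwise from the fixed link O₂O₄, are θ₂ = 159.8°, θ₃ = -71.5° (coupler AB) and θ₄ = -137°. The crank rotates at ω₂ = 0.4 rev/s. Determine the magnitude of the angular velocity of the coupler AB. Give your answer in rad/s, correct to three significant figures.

ω₂ = 2.513 rad/s (from 0.4 rev/s).
Differentiating the loop-closure r₂e^{iθ₂}+r₃e^{iθ₃}=r₁+r₄e^{iθ₄} gives r₂ω₂e^{iθ₂}+r₃ω₃e^{iθ₃}=r₄ω₄e^{iθ₄}.
Eliminating the other unknown: ω₃ = r₂ω₂ sin(θ₄−θ₂) / [r₃ sin(θ₃−θ₄)].
Numerator sine = +0.89259; denominator sine = +0.90996.
Result = 0.0481·2.513·(+0.89259) / (0.1363·(+0.90996)) = +0.86999 rad/s; magnitude 0.86999 rad/s.

0.870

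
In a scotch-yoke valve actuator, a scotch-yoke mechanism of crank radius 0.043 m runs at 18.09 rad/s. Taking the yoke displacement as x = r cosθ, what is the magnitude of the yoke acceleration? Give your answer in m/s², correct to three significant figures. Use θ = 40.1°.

10.8

ω = 18.09 rad/s
x = r cosθ ⇒ ẍ = −rω² cosθ (ω constant).
|a| = rω²|cosθ| = 0.043·(18.09)²·|cos 40.1°| = 10.764 m/s².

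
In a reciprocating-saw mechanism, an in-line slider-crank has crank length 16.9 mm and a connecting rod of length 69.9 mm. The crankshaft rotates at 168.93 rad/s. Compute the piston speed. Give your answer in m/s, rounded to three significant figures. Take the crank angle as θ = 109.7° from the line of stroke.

ω = 168.9 rad/s
For an in-line slider-crank, x = r cosθ + √(L² − r² sin²θ), so v = −rω sinθ·[1 + r cosθ/√(L² − r² sin²θ)].
With r = 0.0169 m, L = 0.0699 m, θ = 109.7°: √(L² − r² sin²θ) = 0.068065 m.
v = −0.0169·168.9·0.94147·[1 + 0.0169·-0.33710/0.068065] = -2.4629 m/s.
|v| = 2.4629 m/s.

2.46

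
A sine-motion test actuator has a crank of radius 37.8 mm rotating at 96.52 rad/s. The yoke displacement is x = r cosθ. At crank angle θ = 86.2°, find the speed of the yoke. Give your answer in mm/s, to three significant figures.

3640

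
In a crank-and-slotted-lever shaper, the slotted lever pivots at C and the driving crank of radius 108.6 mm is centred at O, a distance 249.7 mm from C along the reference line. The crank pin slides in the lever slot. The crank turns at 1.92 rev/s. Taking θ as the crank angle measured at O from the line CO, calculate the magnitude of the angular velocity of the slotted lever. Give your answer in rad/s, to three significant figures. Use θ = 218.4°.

ω = 12.06 rad/s (from 1.92 rev/s).
Crank pin A relative to C: A = (d + r cosθ, r sinθ); lever angle φ = atan2(r sinθ, d + r cosθ).
Differentiating tanφ: φ̇ = rω(d cosθ + r)/(d² + r² + 2dr cosθ).
d² + r² + 2dr cosθ = |CA|² = 0.0316406 m²;  d cosθ + r = -0.087088 m.
|ω_lever| = |0.1086·12.06·-0.087088| / 0.0316406 = 3.606 rad/s.

3.61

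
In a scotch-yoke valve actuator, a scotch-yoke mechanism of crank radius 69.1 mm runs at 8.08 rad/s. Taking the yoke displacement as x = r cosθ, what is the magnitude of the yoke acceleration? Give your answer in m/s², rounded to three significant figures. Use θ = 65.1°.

ω = 8.08 rad/s
x = r cosθ ⇒ ẍ = −rω² cosθ (ω constant).
|a| = rω²|cosθ| = 0.0691·(8.08)²·|cos 65.1°| = 1.8994 m/s².

1.90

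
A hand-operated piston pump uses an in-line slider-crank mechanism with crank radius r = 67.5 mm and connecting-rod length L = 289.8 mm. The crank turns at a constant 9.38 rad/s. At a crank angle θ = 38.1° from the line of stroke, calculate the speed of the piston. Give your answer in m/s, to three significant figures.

ω = 9.38 rad/s
For an in-line slider-crank, x = r cosθ + √(L² − r² sin²θ), so v = −rω sinθ·[1 + r cosθ/√(L² − r² sin²θ)].
With r = 0.0675 m, L = 0.2898 m, θ = 38.1°: √(L² − r² sin²θ) = 0.28679 m.
v = −0.0675·9.38·0.61704·[1 + 0.0675·0.78694/0.28679] = -0.46304 m/s.
|v| = 0.46304 m/s.

0.463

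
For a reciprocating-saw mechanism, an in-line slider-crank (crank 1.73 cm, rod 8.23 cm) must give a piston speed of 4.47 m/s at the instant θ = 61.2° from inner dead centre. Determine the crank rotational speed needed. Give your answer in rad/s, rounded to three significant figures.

267

For an in-line slider-crank, |v_piston| = rω|sinθ|·[1 + r cosθ/√(L² − r² sin²θ)].
With r = 0.0173 m, L = 0.0823 m, θ = 61.2°: the bracketed kinematic factor |dx/dθ| = 0.016722 m.
ω = v/|dx/dθ| = 4.47/0.016722 = 267.31 rad/s.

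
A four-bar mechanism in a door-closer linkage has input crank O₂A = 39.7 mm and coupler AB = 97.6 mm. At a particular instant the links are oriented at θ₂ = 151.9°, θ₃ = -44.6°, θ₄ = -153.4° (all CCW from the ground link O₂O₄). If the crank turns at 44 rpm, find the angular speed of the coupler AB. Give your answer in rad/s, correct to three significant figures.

1.62

ω₂ = 4.608 rad/s (from 44 rpm).
Differentiating the loop-closure r₂e^{iθ₂}+r₃e^{iθ₃}=r₁+r₄e^{iθ₄} gives r₂ω₂e^{iθ₂}+r₃ω₃e^{iθ₃}=r₄ω₄e^{iθ₄}.
Eliminating the other unknown: ω₃ = r₂ω₂ sin(θ₄−θ₂) / [r₃ sin(θ₃−θ₄)].
Numerator sine = +0.81614; denominator sine = +0.94665.
Result = 0.0397·4.608·(+0.81614) / (0.0976·(+0.94665)) = +1.6158 rad/s; magnitude 1.6158 rad/s.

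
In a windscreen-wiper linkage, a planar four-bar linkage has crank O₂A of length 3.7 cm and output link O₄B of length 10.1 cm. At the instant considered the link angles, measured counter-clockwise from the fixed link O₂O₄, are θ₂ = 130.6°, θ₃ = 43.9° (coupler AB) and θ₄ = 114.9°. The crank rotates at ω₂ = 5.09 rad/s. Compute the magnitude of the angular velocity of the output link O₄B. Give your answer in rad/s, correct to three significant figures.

1.97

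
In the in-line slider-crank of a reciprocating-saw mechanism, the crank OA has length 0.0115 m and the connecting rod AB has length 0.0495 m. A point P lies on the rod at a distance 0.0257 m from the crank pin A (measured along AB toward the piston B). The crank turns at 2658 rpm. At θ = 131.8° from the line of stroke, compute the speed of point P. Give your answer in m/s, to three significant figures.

2.42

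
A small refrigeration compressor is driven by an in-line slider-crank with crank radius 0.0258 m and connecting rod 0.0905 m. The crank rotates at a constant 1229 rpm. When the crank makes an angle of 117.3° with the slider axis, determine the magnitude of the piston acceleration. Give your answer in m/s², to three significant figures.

267

ω = 2π·1229/60 = 128.7 rad/s
x(θ) = r cosθ + √(L² − r² sin²θ); with ω constant, a = ω²·d²x/dθ².
d²x/dθ² = −r cosθ − r²(cos2θ)/√u − r⁴ sin²2θ/(4u^{3/2}),  u = L² − r² sin²θ = 0.00766463 m².
Substituting r = 0.0258 m, L = 0.0905 m, θ = 117.3°: d²x/dθ² = +0.016128 m.
a = ω²·d²x/dθ² = (128.7)²·(+0.016128) = +267.14 m/s²;  |a| = 267.14 m/s².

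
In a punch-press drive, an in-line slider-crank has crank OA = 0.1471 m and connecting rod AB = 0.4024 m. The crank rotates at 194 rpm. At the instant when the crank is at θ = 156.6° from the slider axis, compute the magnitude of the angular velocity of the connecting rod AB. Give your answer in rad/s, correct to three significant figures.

ω = 20.32 rad/s (converted from 194 rpm).
The rod makes angle φ with the slider axis where L sinφ = r sinθ; differentiating, L cosφ·φ̇ = r ω cosθ.
L cosφ = √(L² − r² sin²θ) = 0.39814 m.
|ω_rod| = r ω |cosθ| / √(L² − r² sin²θ) = 0.1471·20.32·0.91775/0.39814 = 6.8887 rad/s.

6.89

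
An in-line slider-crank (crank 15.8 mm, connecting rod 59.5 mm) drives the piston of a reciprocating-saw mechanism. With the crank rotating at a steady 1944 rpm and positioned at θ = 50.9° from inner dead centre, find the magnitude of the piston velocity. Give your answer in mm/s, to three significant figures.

2920

ω = 2π·1944/60 = 203.6 rad/s
For an in-line slider-crank, x = r cosθ + √(L² − r² sin²θ), so v = −rω sinθ·[1 + r cosθ/√(L² − r² sin²θ)].
With r = 0.0158 m, L = 0.0595 m, θ = 50.9°: √(L² − r² sin²θ) = 0.058223 m.
v = −0.0158·203.6·0.77605·[1 + 0.0158·0.63068/0.058223] = -2.9234 m/s.
|v| = 2.9234 m/s = 2923.4 mm/s.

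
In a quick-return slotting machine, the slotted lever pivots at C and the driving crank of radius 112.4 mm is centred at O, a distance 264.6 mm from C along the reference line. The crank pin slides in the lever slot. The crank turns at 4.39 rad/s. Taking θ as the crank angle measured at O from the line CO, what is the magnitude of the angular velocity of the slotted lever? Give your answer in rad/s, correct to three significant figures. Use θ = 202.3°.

2.37

ω = 4.39 rad/s
Crank pin A relative to C: A = (d + r cosθ, r sinθ); lever angle φ = atan2(r sinθ, d + r cosθ).
Differentiating tanφ: φ̇ = rω(d cosθ + r)/(d² + r² + 2dr cosθ).
d² + r² + 2dr cosθ = |CA|² = 0.0276135 m²;  d cosθ + r = -0.13241 m.
|ω_lever| = |0.1124·4.39·-0.13241| / 0.0276135 = 2.3661 rad/s.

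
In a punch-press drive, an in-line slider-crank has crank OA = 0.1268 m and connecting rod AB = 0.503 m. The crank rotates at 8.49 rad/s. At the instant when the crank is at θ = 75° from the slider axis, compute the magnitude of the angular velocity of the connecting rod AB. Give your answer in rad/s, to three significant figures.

ω = 8.49 rad/s
The rod makes angle φ with the slider axis where L sinφ = r sinθ; differentiating, L cosφ·φ̇ = r ω cosθ.
L cosφ = √(L² − r² sin²θ) = 0.48786 m.
|ω_rod| = r ω |cosθ| / √(L² − r² sin²θ) = 0.1268·8.49·0.25882/0.48786 = 0.57112 rad/s.

0.571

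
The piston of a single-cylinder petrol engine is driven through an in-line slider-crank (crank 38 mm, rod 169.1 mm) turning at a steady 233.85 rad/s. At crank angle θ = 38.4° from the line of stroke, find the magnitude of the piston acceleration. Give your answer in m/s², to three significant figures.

ω = 233.8 rad/s
x(θ) = r cosθ + √(L² − r² sin²θ); with ω constant, a = ω²·d²x/dθ².
d²x/dθ² = −r cosθ − r²(cos2θ)/√u − r⁴ sin²2θ/(4u^{3/2}),  u = L² − r² sin²θ = 0.0280377 m².
Substituting r = 0.038 m, L = 0.1691 m, θ = 38.4°: d²x/dθ² = -0.031855 m.
a = ω²·d²x/dθ² = (233.8)²·(-0.031855) = -1742 m/s²;  |a| = 1742 m/s².

1740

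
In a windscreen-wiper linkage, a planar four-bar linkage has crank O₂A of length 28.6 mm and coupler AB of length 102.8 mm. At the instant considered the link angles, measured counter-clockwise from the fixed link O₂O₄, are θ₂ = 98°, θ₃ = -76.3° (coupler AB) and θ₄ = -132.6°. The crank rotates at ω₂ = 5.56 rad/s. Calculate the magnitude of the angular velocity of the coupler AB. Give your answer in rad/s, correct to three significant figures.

ω₂ = 5.56 rad/s
Differentiating the loop-closure r₂e^{iθ₂}+r₃e^{iθ₃}=r₁+r₄e^{iθ₄} gives r₂ω₂e^{iθ₂}+r₃ω₃e^{iθ₃}=r₄ω₄e^{iθ₄}.
Eliminating the other unknown: ω₃ = r₂ω₂ sin(θ₄−θ₂) / [r₃ sin(θ₃−θ₄)].
Numerator sine = +0.77273; denominator sine = +0.83195.
Result = 0.0286·5.56·(+0.77273) / (0.1028·(+0.83195)) = +1.4367 rad/s; magnitude 1.4367 rad/s.

1.44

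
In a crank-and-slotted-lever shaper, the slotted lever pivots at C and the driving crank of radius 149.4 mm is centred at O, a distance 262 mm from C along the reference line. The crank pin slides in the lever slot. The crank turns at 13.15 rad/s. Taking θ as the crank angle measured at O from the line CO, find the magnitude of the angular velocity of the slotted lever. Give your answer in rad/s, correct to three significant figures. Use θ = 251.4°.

1.96

ω = 13.15 rad/s
Crank pin A relative to C: A = (d + r cosθ, r sinθ); lever angle φ = atan2(r sinθ, d + r cosθ).
Differentiating tanφ: φ̇ = rω(d cosθ + r)/(d² + r² + 2dr cosθ).
d² + r² + 2dr cosθ = |CA|² = 0.0659944 m²;  d cosθ + r = +0.065833 m.
|ω_lever| = |0.1494·13.15·+0.065833| / 0.0659944 = 1.9598 rad/s.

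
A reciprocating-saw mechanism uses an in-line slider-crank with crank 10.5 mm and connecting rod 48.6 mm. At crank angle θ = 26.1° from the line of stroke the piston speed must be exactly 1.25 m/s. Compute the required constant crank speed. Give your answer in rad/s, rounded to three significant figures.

For an in-line slider-crank, |v_piston| = rω|sinθ|·[1 + r cosθ/√(L² − r² sin²θ)].
With r = 0.0105 m, L = 0.0486 m, θ = 26.1°: the bracketed kinematic factor |dx/dθ| = 0.0055197 m.
ω = v/|dx/dθ| = 1.25/0.0055197 = 226.46 rad/s.

226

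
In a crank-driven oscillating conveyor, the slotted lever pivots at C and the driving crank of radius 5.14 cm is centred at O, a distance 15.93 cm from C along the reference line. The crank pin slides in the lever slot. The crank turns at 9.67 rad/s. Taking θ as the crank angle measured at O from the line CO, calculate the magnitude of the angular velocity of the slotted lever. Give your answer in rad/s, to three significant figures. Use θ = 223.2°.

2.00

ω = 9.67 rad/s
Crank pin A relative to C: A = (d + r cosθ, r sinθ); lever angle φ = atan2(r sinθ, d + r cosθ).
Differentiating tanφ: φ̇ = rω(d cosθ + r)/(d² + r² + 2dr cosθ).
d² + r² + 2dr cosθ = |CA|² = 0.0160808 m²;  d cosθ + r = -0.064725 m.
|ω_lever| = |0.0514·9.67·-0.064725| / 0.0160808 = 2.0006 rad/s.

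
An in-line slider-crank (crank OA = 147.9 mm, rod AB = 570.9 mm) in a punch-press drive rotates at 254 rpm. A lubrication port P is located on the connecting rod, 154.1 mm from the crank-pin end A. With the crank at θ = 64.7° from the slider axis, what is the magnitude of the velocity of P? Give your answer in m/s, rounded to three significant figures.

ω = 26.6 rad/s.  Crank-pin speed |V_A| = rω = 3.934 m/s, perpendicular to OA.
Rod angle: sinφ = −(r/L) sinθ ⇒ φ = -13.545°; ω_rod = −rω cosθ/√(L²−r²sin²θ) = -3.0291 rad/s.
V_P = V_A + ω_rod × AP, with AP = 0.1541 m along the rod.
Components: V_Px = −rω sinθ − a·ω_rod·sinφ = -3.666 m/s;  V_Py = rω cosθ + a·ω_rod·cosφ = +1.2274 m/s.
|V_P| = √(V_Px² + V_Py²) = 3.866 m/s.

3.87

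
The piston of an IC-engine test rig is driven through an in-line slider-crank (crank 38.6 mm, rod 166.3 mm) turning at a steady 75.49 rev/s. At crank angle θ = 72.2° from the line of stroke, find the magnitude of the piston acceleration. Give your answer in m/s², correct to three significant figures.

ω = 2π·75.5 = 474.3 rad/s
x(θ) = r cosθ + √(L² − r² sin²θ); with ω constant, a = ω²·d²x/dθ².
d²x/dθ² = −r cosθ − r²(cos2θ)/√u − r⁴ sin²2θ/(4u^{3/2}),  u = L² − r² sin²θ = 0.026305 m².
Substituting r = 0.0386 m, L = 0.1663 m, θ = 72.2°: d²x/dθ² = -0.0043743 m.
a = ω²·d²x/dθ² = (474.3)²·(-0.0043743) = -984.11 m/s²;  |a| = 984.11 m/s².

984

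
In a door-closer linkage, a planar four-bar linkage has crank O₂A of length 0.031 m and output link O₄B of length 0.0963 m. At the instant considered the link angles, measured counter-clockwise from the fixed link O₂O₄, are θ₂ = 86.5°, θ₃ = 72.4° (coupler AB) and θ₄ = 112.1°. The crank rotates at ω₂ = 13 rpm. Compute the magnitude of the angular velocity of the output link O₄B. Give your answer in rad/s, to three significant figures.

0.167

ω₂ = 1.361 rad/s (from 13 rpm).
Differentiating the loop-closure r₂e^{iθ₂}+r₃e^{iθ₃}=r₁+r₄e^{iθ₄} gives r₂ω₂e^{iθ₂}+r₃ω₃e^{iθ₃}=r₄ω₄e^{iθ₄}.
Eliminating the other unknown: ω₄ = r₂ω₂ sin(θ₂−θ₃) / [r₄ sin(θ₄−θ₃)].
Numerator sine = +0.24362; denominator sine = +0.63877.
Result = 0.031·1.361·(+0.24362) / (0.0963·(+0.63877)) = +0.16714 rad/s; magnitude 0.16714 rad/s.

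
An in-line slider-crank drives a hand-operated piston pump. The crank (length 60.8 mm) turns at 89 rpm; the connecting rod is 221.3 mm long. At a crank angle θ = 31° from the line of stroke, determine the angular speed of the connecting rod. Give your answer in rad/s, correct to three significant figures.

2.22

ω = 9.32 rad/s (converted from 89 rpm).
The rod makes angle φ with the slider axis where L sinφ = r sinθ; differentiating, L cosφ·φ̇ = r ω cosθ.
L cosφ = √(L² − r² sin²θ) = 0.21907 m.
|ω_rod| = r ω |cosθ| / √(L² − r² sin²θ) = 0.0608·9.32·0.85717/0.21907 = 2.2172 rad/s.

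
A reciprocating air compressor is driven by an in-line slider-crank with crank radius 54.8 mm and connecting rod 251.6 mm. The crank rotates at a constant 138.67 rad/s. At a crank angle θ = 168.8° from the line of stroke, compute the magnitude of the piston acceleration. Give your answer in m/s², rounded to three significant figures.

821

ω = 138.7 rad/s
x(θ) = r cosθ + √(L² − r² sin²θ); with ω constant, a = ω²·d²x/dθ².
d²x/dθ² = −r cosθ − r²(cos2θ)/√u − r⁴ sin²2θ/(4u^{3/2}),  u = L² − r² sin²θ = 0.0631893 m².
Substituting r = 0.0548 m, L = 0.2516 m, θ = 168.8°: d²x/dθ² = +0.042691 m.
a = ω²·d²x/dθ² = (138.7)²·(+0.042691) = +820.91 m/s²;  |a| = 820.91 m/s².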